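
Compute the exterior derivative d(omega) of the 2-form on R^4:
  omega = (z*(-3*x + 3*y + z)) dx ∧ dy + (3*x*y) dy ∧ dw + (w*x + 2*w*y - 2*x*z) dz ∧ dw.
d(omega) = (-3*x + 3*y + 2*z) dx ∧ dy ∧ dz + (3*y) dx ∧ dy ∧ dw + (w - 2*z) dx ∧ dz ∧ dw + (2*w) dy ∧ dz ∧ dw

For a 2-form omega = sum_{i<j} g_{ij} dx_i ∧ dx_j, the exterior derivative is
  d(omega) = sum_{i<j} d(g_{ij}) ∧ dx_i ∧ dx_j = sum_{i<j, k} (∂g_{ij}/∂x_k) dx_k ∧ dx_i ∧ dx_j.
Expand each term, using dx_k ∧ dx_i ∧ dx_j = sgn(permutation) dx_{(a)} ∧ dx_{(b)} ∧ dx_{(c)} with (a < b < c) sorted:
  d(z*(-3*x + 3*y + z)) includes (∂/∂z)(z*(-3*x + 3*y + z)) dz = (-3*x + 3*y + 2*z) dz, which multiplied by dx ∧ dy gives (-3*x + 3*y + 2*z) dx ∧ dy ∧ dz
  d(3*x*y) includes (∂/∂x)(3*x*y) dx = (3*y) dx, which multiplied by dy ∧ dw gives (3*y) dx ∧ dy ∧ dw
  d(w*x + 2*w*y - 2*x*z) includes (∂/∂x)(w*x + 2*w*y - 2*x*z) dx = (w - 2*z) dx, which multiplied by dz ∧ dw gives (w - 2*z) dx ∧ dz ∧ dw
  d(w*x + 2*w*y - 2*x*z) includes (∂/∂y)(w*x + 2*w*y - 2*x*z) dy = (2*w) dy, which multiplied by dz ∧ dw gives (2*w) dy ∧ dz ∧ dw
Collecting like 3-forms: d(omega) = (-3*x + 3*y + 2*z) dx ∧ dy ∧ dz + (3*y) dx ∧ dy ∧ dw + (w - 2*z) dx ∧ dz ∧ dw + (2*w) dy ∧ dz ∧ dw.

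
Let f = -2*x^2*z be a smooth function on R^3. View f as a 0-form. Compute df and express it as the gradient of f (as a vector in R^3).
df = (-4*x*z) dx + (0) dy + (-2*x^2) dz; grad f = (-4*x*z, 0, -2*x^2)

For a 0-form f, d f = (∂f/∂x) dx + (∂f/∂y) dy + (∂f/∂z) dz. The components of the vector representation are exactly the entries of grad f in Cartesian coordinates:
  ∂f/∂x = -4*x*z
  ∂f/∂y = 0
  ∂f/∂z = -2*x^2.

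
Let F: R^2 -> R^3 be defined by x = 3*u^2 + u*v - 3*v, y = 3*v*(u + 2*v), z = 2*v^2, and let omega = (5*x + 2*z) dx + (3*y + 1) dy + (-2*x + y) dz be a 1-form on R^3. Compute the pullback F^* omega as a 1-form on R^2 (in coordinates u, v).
F^* omega = (90*u^3 + 45*u^2*v + 56*u*v^2 - 90*u*v + 58*v^3 - 15*v^2 + 3*v) du + (15*u^3 + 8*u^2*v - 45*u^2 + 170*u*v^2 - 30*u*v + 3*u + 240*v^3 + 12*v^2 + 57*v) dv

Using F^*(f dg) = (f ∘ F) d(g ∘ F), substitute each coordinate x_i by F_i(u, v) in f_i, and replace dx_i by d F_i = (∂F_i/∂u) du + (∂F_i/∂v) dv.
  For the x component: f_1(F) = 15*u^2 + 5*u*v + 4*v^2 - 15*v; d F_1 = (6*u + v) du + (u - 3) dv
  For the y component: f_2(F) = 9*u*v + 18*v^2 + 1; d F_2 = (3*v) du + (3*u + 12*v) dv
  For the z component: f_3(F) = -6*u^2 + u*v + 6*v^2 + 6*v; d F_3 = (0) du + (4*v) dv
Combining and collecting du, dv coefficients:
  coeff of du: 90*u^3 + 45*u^2*v + 56*u*v^2 - 90*u*v + 58*v^3 - 15*v^2 + 3*v
  coeff of dv: 15*u^3 + 8*u^2*v - 45*u^2 + 170*u*v^2 - 30*u*v + 3*u + 240*v^3 + 12*v^2 + 57*v
F^* omega = (90*u^3 + 45*u^2*v + 56*u*v^2 - 90*u*v + 58*v^3 - 15*v^2 + 3*v) du + (15*u^3 + 8*u^2*v - 45*u^2 + 170*u*v^2 - 30*u*v + 3*u + 240*v^3 + 12*v^2 + 57*v) dv.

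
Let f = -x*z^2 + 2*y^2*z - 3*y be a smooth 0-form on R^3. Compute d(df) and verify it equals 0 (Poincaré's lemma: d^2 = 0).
d(df) = 0

Step 1: df = sum_i (∂f/∂x_i) dx_i = (-z^2) dx + (4*y*z - 3) dy + (-2*x*z + 2*y^2) dz.
Step 2: Apply d again. Using the 1-form formula, the coefficient of dx ∧ dy in d(df) is ∂^2 f/∂x ∂y - ∂^2 f/∂y ∂x = (0) - (0) = 0 (equality of mixed partials for smooth f).
Similarly for dx ∧ dz and dy ∧ dz — all coefficients vanish. So d(df) = 0.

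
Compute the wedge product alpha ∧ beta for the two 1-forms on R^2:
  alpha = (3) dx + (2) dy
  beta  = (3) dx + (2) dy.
alpha ∧ beta = 0

Distribute the wedge, using dx_i ∧ dx_j = -dx_j ∧ dx_i and dx_i ∧ dx_i = 0. For each pair (i, j) with i < j, the coefficient of dx_i ∧ dx_j in alpha ∧ beta is (alpha_i * beta_j - alpha_j * beta_i). Collecting: alpha ∧ beta = 0.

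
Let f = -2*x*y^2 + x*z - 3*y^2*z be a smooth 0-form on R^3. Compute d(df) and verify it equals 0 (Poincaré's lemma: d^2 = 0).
d(df) = 0

Step 1: df = sum_i (∂f/∂x_i) dx_i = (-2*y^2 + z) dx + (2*y*(-2*x - 3*z)) dy + (x - 3*y^2) dz.
Step 2: Apply d again. Using the 1-form formula, the coefficient of dx ∧ dy in d(df) is ∂^2 f/∂x ∂y - ∂^2 f/∂y ∂x = (-4*y) - (-4*y) = 0 (equality of mixed partials for smooth f).
Similarly for dx ∧ dz and dy ∧ dz — all coefficients vanish. So d(df) = 0.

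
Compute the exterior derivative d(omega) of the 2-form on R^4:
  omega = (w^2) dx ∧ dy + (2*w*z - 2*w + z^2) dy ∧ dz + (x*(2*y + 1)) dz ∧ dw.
d(omega) = (2*w) dx ∧ dy ∧ dw + (2*x + 2*z - 2) dy ∧ dz ∧ dw + (2*y + 1) dx ∧ dz ∧ dw

For a 2-form omega = sum_{i<j} g_{ij} dx_i ∧ dx_j, the exterior derivative is
  d(omega) = sum_{i<j} d(g_{ij}) ∧ dx_i ∧ dx_j = sum_{i<j, k} (∂g_{ij}/∂x_k) dx_k ∧ dx_i ∧ dx_j.
Expand each term, using dx_k ∧ dx_i ∧ dx_j = sgn(permutation) dx_{(a)} ∧ dx_{(b)} ∧ dx_{(c)} with (a < b < c) sorted:
  d(w^2) includes (∂/∂w)(w^2) dw = (2*w) dw, which multiplied by dx ∧ dy gives (2*w) dx ∧ dy ∧ dw
  d(2*w*z - 2*w + z^2) includes (∂/∂w)(2*w*z - 2*w + z^2) dw = (2*z - 2) dw, which multiplied by dy ∧ dz gives (2*z - 2) dy ∧ dz ∧ dw
  d(x*(2*y + 1)) includes (∂/∂x)(x*(2*y + 1)) dx = (2*y + 1) dx, which multiplied by dz ∧ dw gives (2*y + 1) dx ∧ dz ∧ dw
  d(x*(2*y + 1)) includes (∂/∂y)(x*(2*y + 1)) dy = (2*x) dy, which multiplied by dz ∧ dw gives (2*x) dy ∧ dz ∧ dw
Collecting like 3-forms: d(omega) = (2*w) dx ∧ dy ∧ dw + (2*x + 2*z - 2) dy ∧ dz ∧ dw + (2*y + 1) dx ∧ dz ∧ dw.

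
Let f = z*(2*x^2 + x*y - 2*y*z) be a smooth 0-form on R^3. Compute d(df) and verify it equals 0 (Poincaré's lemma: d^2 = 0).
d(df) = 0

Step 1: df = sum_i (∂f/∂x_i) dx_i = (z*(4*x + y)) dx + (z*(x - 2*z)) dy + (2*x^2 + x*y - 4*y*z) dz.
Step 2: Apply d again. Using the 1-form formula, the coefficient of dx ∧ dy in d(df) is ∂^2 f/∂x ∂y - ∂^2 f/∂y ∂x = (z) - (z) = 0 (equality of mixed partials for smooth f).
Similarly for dx ∧ dz and dy ∧ dz — all coefficients vanish. So d(df) = 0.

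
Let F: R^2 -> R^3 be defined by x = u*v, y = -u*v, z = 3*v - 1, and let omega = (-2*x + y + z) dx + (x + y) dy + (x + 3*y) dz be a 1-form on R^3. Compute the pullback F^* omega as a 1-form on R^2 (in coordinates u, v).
F^* omega = (v*(-3*u*v + 3*v - 1)) du + (u*(-3*u*v - 3*v - 1)) dv

Using F^*(f dg) = (f ∘ F) d(g ∘ F), substitute each coordinate x_i by F_i(u, v) in f_i, and replace dx_i by d F_i = (∂F_i/∂u) du + (∂F_i/∂v) dv.
  For the x component: f_1(F) = -3*u*v + 3*v - 1; d F_1 = (v) du + (u) dv
  For the y component: f_2(F) = 0; d F_2 = (-v) du + (-u) dv
  For the z component: f_3(F) = -2*u*v; d F_3 = (0) du + (3) dv
Combining and collecting du, dv coefficients:
  coeff of du: v*(-3*u*v + 3*v - 1)
  coeff of dv: u*(-3*u*v - 3*v - 1)
F^* omega = (v*(-3*u*v + 3*v - 1)) du + (u*(-3*u*v - 3*v - 1)) dv.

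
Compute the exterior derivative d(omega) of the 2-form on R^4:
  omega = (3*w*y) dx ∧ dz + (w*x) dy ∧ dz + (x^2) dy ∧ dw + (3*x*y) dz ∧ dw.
d(omega) = (-2*w) dx ∧ dy ∧ dz + (6*y) dx ∧ dz ∧ dw + (4*x) dy ∧ dz ∧ dw + (2*x) dx ∧ dy ∧ dw

For a 2-form omega = sum_{i<j} g_{ij} dx_i ∧ dx_j, the exterior derivative is
  d(omega) = sum_{i<j} d(g_{ij}) ∧ dx_i ∧ dx_j = sum_{i<j, k} (∂g_{ij}/∂x_k) dx_k ∧ dx_i ∧ dx_j.
Expand each term, using dx_k ∧ dx_i ∧ dx_j = sgn(permutation) dx_{(a)} ∧ dx_{(b)} ∧ dx_{(c)} with (a < b < c) sorted:
  d(3*w*y) includes (∂/∂y)(3*w*y) dy = (3*w) dy, which multiplied by dx ∧ dz gives (-3*w) dx ∧ dy ∧ dz
  d(3*w*y) includes (∂/∂w)(3*w*y) dw = (3*y) dw, which multiplied by dx ∧ dz gives (3*y) dx ∧ dz ∧ dw
  d(w*x) includes (∂/∂x)(w*x) dx = (w) dx, which multiplied by dy ∧ dz gives (w) dx ∧ dy ∧ dz
  d(w*x) includes (∂/∂w)(w*x) dw = (x) dw, which multiplied by dy ∧ dz gives (x) dy ∧ dz ∧ dw
  d(x^2) includes (∂/∂x)(x^2) dx = (2*x) dx, which multiplied by dy ∧ dw gives (2*x) dx ∧ dy ∧ dw
  d(3*x*y) includes (∂/∂x)(3*x*y) dx = (3*y) dx, which multiplied by dz ∧ dw gives (3*y) dx ∧ dz ∧ dw
  d(3*x*y) includes (∂/∂y)(3*x*y) dy = (3*x) dy, which multiplied by dz ∧ dw gives (3*x) dy ∧ dz ∧ dw
Collecting like 3-forms: d(omega) = (-2*w) dx ∧ dy ∧ dz + (6*y) dx ∧ dz ∧ dw + (4*x) dy ∧ dz ∧ dw + (2*x) dx ∧ dy ∧ dw.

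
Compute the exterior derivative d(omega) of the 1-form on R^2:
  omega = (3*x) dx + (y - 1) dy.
d(omega) = 0

For a 1-form omega = sum_i f_i dx_i, the exterior derivative is
  d(omega) = sum_{i < j} (∂f_j/∂x_i - ∂f_i/∂x_j) dx_i ∧ dx_j.

Assembling: d(omega) = 0.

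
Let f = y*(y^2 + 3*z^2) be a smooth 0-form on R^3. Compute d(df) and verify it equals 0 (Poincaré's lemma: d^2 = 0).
d(df) = 0

Step 1: df = sum_i (∂f/∂x_i) dx_i = (0) dx + (3*y^2 + 3*z^2) dy + (6*y*z) dz.
Step 2: Apply d again. Using the 1-form formula, the coefficient of dx ∧ dy in d(df) is ∂^2 f/∂x ∂y - ∂^2 f/∂y ∂x = (0) - (0) = 0 (equality of mixed partials for smooth f).
Similarly for dx ∧ dz and dy ∧ dz — all coefficients vanish. So d(df) = 0.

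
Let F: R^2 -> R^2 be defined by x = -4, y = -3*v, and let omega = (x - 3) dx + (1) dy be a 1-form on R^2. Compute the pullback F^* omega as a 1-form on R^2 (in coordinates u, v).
F^* omega = (-3) dv

Using F^*(f dg) = (f ∘ F) d(g ∘ F), substitute each coordinate x_i by F_i(u, v) in f_i, and replace dx_i by d F_i = (∂F_i/∂u) du + (∂F_i/∂v) dv.
  For the x component: f_1(F) = -7; d F_1 = (0) du + (0) dv
  For the y component: f_2(F) = 1; d F_2 = (0) du + (-3) dv
Combining and collecting du, dv coefficients:
  coeff of du: 0
  coeff of dv: -3
F^* omega = (-3) dv.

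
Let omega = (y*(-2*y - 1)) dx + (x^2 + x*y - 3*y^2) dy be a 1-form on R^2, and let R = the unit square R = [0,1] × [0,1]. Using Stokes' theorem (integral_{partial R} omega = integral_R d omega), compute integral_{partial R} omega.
integral_(partial R) omega = 9/2

Stokes: integral_partial_R omega = integral_R d omega with d omega = (∂Q/∂x - ∂P/∂y) dx ∧ dy.
  ∂Q/∂x = 2*x + y
  ∂P/∂y = -4*y - 1
  integrand = ∂Q/∂x - ∂P/∂y = 2*x + 5*y + 1.
Integrating over R: integral_0^1 integral_0^1 (2*x + 5*y + 1) dx dy = 9/2.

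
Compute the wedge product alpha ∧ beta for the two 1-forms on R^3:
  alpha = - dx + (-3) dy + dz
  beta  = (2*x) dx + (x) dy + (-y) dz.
alpha ∧ beta = (5*x) dx ∧ dy + (-2*x + y) dx ∧ dz + (-x + 3*y) dy ∧ dz

Distribute the wedge, using dx_i ∧ dx_j = -dx_j ∧ dx_i and dx_i ∧ dx_i = 0. For each pair (i, j) with i < j, the coefficient of dx_i ∧ dx_j in alpha ∧ beta is (alpha_i * beta_j - alpha_j * beta_i). Collecting: alpha ∧ beta = (5*x) dx ∧ dy + (-2*x + y) dx ∧ dz + (-x + 3*y) dy ∧ dz.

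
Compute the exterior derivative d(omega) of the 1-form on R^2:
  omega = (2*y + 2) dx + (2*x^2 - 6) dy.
d(omega) = (4*x - 2) dx ∧ dy

For a 1-form omega = sum_i f_i dx_i, the exterior derivative is
  d(omega) = sum_{i < j} (∂f_j/∂x_i - ∂f_i/∂x_j) dx_i ∧ dx_j.
  coefficient of dx ∧ dy: ∂f_2/∂x - ∂f_1/∂y = ∂(2*x^2 - 6)/∂x - ∂(2*y + 2)/∂y = 4*x - 2
Assembling: d(omega) = (4*x - 2) dx ∧ dy.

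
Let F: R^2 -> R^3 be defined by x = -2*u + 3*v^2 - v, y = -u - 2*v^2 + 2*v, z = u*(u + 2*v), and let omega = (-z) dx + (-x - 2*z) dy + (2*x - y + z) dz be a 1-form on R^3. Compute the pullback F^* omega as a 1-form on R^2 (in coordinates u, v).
F^* omega = (2*u^3 + 6*u^2*v - 2*u^2 + 20*u*v^2 - 6*u*v - 2*u + 16*v^3 - 5*v^2 - v) du + (2*u^3 + 6*u^2*v - 9*u^2 + 20*u*v^2 - 22*u*v + 4*u + 12*v^3 - 10*v^2 + 2*v) dv

Using F^*(f dg) = (f ∘ F) d(g ∘ F), substitute each coordinate x_i by F_i(u, v) in f_i, and replace dx_i by d F_i = (∂F_i/∂u) du + (∂F_i/∂v) dv.
  For the x component: f_1(F) = u*(-u - 2*v); d F_1 = (-2) du + (6*v - 1) dv
  For the y component: f_2(F) = -2*u^2 - 4*u*v + 2*u - 3*v^2 + v; d F_2 = (-1) du + (2 - 4*v) dv
  For the z component: f_3(F) = u^2 + 2*u*v - 3*u + 8*v^2 - 4*v; d F_3 = (2*u + 2*v) du + (2*u) dv
Combining and collecting du, dv coefficients:
  coeff of du: 2*u^3 + 6*u^2*v - 2*u^2 + 20*u*v^2 - 6*u*v - 2*u + 16*v^3 - 5*v^2 - v
  coeff of dv: 2*u^3 + 6*u^2*v - 9*u^2 + 20*u*v^2 - 22*u*v + 4*u + 12*v^3 - 10*v^2 + 2*v
F^* omega = (2*u^3 + 6*u^2*v - 2*u^2 + 20*u*v^2 - 6*u*v - 2*u + 16*v^3 - 5*v^2 - v) du + (2*u^3 + 6*u^2*v - 9*u^2 + 20*u*v^2 - 22*u*v + 4*u + 12*v^3 - 10*v^2 + 2*v) dv.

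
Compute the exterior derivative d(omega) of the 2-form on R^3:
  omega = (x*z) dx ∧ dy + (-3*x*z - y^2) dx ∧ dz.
d(omega) = (x + 2*y) dx ∧ dy ∧ dz

For a 2-form omega = sum_{i<j} g_{ij} dx_i ∧ dx_j, the exterior derivative is
  d(omega) = sum_{i<j} d(g_{ij}) ∧ dx_i ∧ dx_j = sum_{i<j, k} (∂g_{ij}/∂x_k) dx_k ∧ dx_i ∧ dx_j.
Expand each term, using dx_k ∧ dx_i ∧ dx_j = sgn(permutation) dx_{(a)} ∧ dx_{(b)} ∧ dx_{(c)} with (a < b < c) sorted:
  d(x*z) includes (∂/∂z)(x*z) dz = (x) dz, which multiplied by dx ∧ dy gives (x) dx ∧ dy ∧ dz
  d(-3*x*z - y^2) includes (∂/∂y)(-3*x*z - y^2) dy = (-2*y) dy, which multiplied by dx ∧ dz gives (2*y) dx ∧ dy ∧ dz
Collecting like 3-forms: d(omega) = (x + 2*y) dx ∧ dy ∧ dz.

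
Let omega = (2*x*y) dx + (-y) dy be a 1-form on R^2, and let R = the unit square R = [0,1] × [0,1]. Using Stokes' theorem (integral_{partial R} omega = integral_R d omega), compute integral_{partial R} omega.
integral_(partial R) omega = -1

Stokes: integral_partial_R omega = integral_R d omega with d omega = (∂Q/∂x - ∂P/∂y) dx ∧ dy.
  ∂Q/∂x = 0
  ∂P/∂y = 2*x
  integrand = ∂Q/∂x - ∂P/∂y = -2*x.
Integrating over R: integral_0^1 integral_0^1 (-2*x) dx dy = -1.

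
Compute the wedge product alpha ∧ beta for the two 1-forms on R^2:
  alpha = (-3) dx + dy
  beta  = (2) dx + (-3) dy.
alpha ∧ beta = (7) dx ∧ dy

Distribute the wedge, using dx_i ∧ dx_j = -dx_j ∧ dx_i and dx_i ∧ dx_i = 0. For each pair (i, j) with i < j, the coefficient of dx_i ∧ dx_j in alpha ∧ beta is (alpha_i * beta_j - alpha_j * beta_i). Collecting: alpha ∧ beta = (7) dx ∧ dy.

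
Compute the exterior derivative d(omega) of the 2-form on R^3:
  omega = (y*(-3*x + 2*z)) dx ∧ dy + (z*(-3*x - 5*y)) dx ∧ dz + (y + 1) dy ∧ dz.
d(omega) = (2*y + 5*z) dx ∧ dy ∧ dz

For a 2-form omega = sum_{i<j} g_{ij} dx_i ∧ dx_j, the exterior derivative is
  d(omega) = sum_{i<j} d(g_{ij}) ∧ dx_i ∧ dx_j = sum_{i<j, k} (∂g_{ij}/∂x_k) dx_k ∧ dx_i ∧ dx_j.
Expand each term, using dx_k ∧ dx_i ∧ dx_j = sgn(permutation) dx_{(a)} ∧ dx_{(b)} ∧ dx_{(c)} with (a < b < c) sorted:
  d(y*(-3*x + 2*z)) includes (∂/∂z)(y*(-3*x + 2*z)) dz = (2*y) dz, which multiplied by dx ∧ dy gives (2*y) dx ∧ dy ∧ dz
  d(z*(-3*x - 5*y)) includes (∂/∂y)(z*(-3*x - 5*y)) dy = (-5*z) dy, which multiplied by dx ∧ dz gives (5*z) dx ∧ dy ∧ dz
Collecting like 3-forms: d(omega) = (2*y + 5*z) dx ∧ dy ∧ dz.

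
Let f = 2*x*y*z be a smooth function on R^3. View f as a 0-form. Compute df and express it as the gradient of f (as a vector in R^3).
df = (2*y*z) dx + (2*x*z) dy + (2*x*y) dz; grad f = (2*y*z, 2*x*z, 2*x*y)

For a 0-form f, d f = (∂f/∂x) dx + (∂f/∂y) dy + (∂f/∂z) dz. The components of the vector representation are exactly the entries of grad f in Cartesian coordinates:
  ∂f/∂x = 2*y*z
  ∂f/∂y = 2*x*z
  ∂f/∂z = 2*x*y.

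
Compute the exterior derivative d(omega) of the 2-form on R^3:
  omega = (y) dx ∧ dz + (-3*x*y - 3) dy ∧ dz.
d(omega) = (-3*y - 1) dx ∧ dy ∧ dz

For a 2-form omega = sum_{i<j} g_{ij} dx_i ∧ dx_j, the exterior derivative is
  d(omega) = sum_{i<j} d(g_{ij}) ∧ dx_i ∧ dx_j = sum_{i<j, k} (∂g_{ij}/∂x_k) dx_k ∧ dx_i ∧ dx_j.
Expand each term, using dx_k ∧ dx_i ∧ dx_j = sgn(permutation) dx_{(a)} ∧ dx_{(b)} ∧ dx_{(c)} with (a < b < c) sorted:
  d(y) includes (∂/∂y)(y) dy = (1) dy, which multiplied by dx ∧ dz gives (-1) dx ∧ dy ∧ dz
  d(-3*x*y - 3) includes (∂/∂x)(-3*x*y - 3) dx = (-3*y) dx, which multiplied by dy ∧ dz gives (-3*y) dx ∧ dy ∧ dz
Collecting like 3-forms: d(omega) = (-3*y - 1) dx ∧ dy ∧ dz.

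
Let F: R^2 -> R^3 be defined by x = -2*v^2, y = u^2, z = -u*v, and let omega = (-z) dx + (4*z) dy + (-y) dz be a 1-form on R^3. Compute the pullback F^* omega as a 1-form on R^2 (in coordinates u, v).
F^* omega = (-7*u^2*v) du + (u*(u^2 - 4*v^2)) dv

Using F^*(f dg) = (f ∘ F) d(g ∘ F), substitute each coordinate x_i by F_i(u, v) in f_i, and replace dx_i by d F_i = (∂F_i/∂u) du + (∂F_i/∂v) dv.
  For the x component: f_1(F) = u*v; d F_1 = (0) du + (-4*v) dv
  For the y component: f_2(F) = -4*u*v; d F_2 = (2*u) du + (0) dv
  For the z component: f_3(F) = -u^2; d F_3 = (-v) du + (-u) dv
Combining and collecting du, dv coefficients:
  coeff of du: -7*u^2*v
  coeff of dv: u*(u^2 - 4*v^2)
F^* omega = (-7*u^2*v) du + (u*(u^2 - 4*v^2)) dv.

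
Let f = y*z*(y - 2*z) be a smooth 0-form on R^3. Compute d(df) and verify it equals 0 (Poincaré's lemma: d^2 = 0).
d(df) = 0

Step 1: df = sum_i (∂f/∂x_i) dx_i = (0) dx + (2*z*(y - z)) dy + (y*(y - 4*z)) dz.
Step 2: Apply d again. Using the 1-form formula, the coefficient of dx ∧ dy in d(df) is ∂^2 f/∂x ∂y - ∂^2 f/∂y ∂x = (0) - (0) = 0 (equality of mixed partials for smooth f).
Similarly for dx ∧ dz and dy ∧ dz — all coefficients vanish. So d(df) = 0.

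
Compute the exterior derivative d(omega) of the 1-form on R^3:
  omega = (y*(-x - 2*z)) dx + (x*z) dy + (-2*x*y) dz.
d(omega) = (x + 3*z) dx ∧ dy + (-3*x) dy ∧ dz

For a 1-form omega = sum_i f_i dx_i, the exterior derivative is
  d(omega) = sum_{i < j} (∂f_j/∂x_i - ∂f_i/∂x_j) dx_i ∧ dx_j.
  coefficient of dx ∧ dy: ∂f_2/∂x - ∂f_1/∂y = ∂(x*z)/∂x - ∂(y*(-x - 2*z))/∂y = x + 3*z
  coefficient of dy ∧ dz: ∂f_3/∂y - ∂f_2/∂z = ∂(-2*x*y)/∂y - ∂(x*z)/∂z = -3*x
Assembling: d(omega) = (x + 3*z) dx ∧ dy + (-3*x) dy ∧ dz.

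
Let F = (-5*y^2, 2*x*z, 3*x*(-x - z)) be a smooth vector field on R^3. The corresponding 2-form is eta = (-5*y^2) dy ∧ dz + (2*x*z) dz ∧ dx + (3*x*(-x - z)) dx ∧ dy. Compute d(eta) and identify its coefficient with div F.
d(eta) = (-3*x) dx ∧ dy ∧ dz; div F = -3*x

For a 2-form in R^3 of the form above, applying d gives a 3-form with coefficient ∂P/∂x + ∂Q/∂y + ∂R/∂z:
  ∂P/∂x = 0
  ∂Q/∂y = 0
  ∂R/∂z = -3*x
Sum = -3*x, which is exactly div F.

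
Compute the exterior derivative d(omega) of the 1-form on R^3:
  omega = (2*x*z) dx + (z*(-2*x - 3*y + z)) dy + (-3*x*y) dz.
d(omega) = (-2*z) dx ∧ dy + (-2*x - 3*y) dx ∧ dz + (-x + 3*y - 2*z) dy ∧ dz

For a 1-form omega = sum_i f_i dx_i, the exterior derivative is
  d(omega) = sum_{i < j} (∂f_j/∂x_i - ∂f_i/∂x_j) dx_i ∧ dx_j.
  coefficient of dx ∧ dy: ∂f_2/∂x - ∂f_1/∂y = ∂(z*(-2*x - 3*y + z))/∂x - ∂(2*x*z)/∂y = -2*z
  coefficient of dx ∧ dz: ∂f_3/∂x - ∂f_1/∂z = ∂(-3*x*y)/∂x - ∂(2*x*z)/∂z = -2*x - 3*y
  coefficient of dy ∧ dz: ∂f_3/∂y - ∂f_2/∂z = ∂(-3*x*y)/∂y - ∂(z*(-2*x - 3*y + z))/∂z = -x + 3*y - 2*z
Assembling: d(omega) = (-2*z) dx ∧ dy + (-2*x - 3*y) dx ∧ dz + (-x + 3*y - 2*z) dy ∧ dz.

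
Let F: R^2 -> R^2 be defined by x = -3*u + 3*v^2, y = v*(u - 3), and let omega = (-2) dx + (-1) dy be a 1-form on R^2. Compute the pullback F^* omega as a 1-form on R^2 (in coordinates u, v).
F^* omega = (6 - v) du + (-u - 12*v + 3) dv

Using F^*(f dg) = (f ∘ F) d(g ∘ F), substitute each coordinate x_i by F_i(u, v) in f_i, and replace dx_i by d F_i = (∂F_i/∂u) du + (∂F_i/∂v) dv.
  For the x component: f_1(F) = -2; d F_1 = (-3) du + (6*v) dv
  For the y component: f_2(F) = -1; d F_2 = (v) du + (u - 3) dv
Combining and collecting du, dv coefficients:
  coeff of du: 6 - v
  coeff of dv: -u - 12*v + 3
F^* omega = (6 - v) du + (-u - 12*v + 3) dv.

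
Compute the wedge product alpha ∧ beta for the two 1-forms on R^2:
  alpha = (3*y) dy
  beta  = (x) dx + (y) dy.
alpha ∧ beta = (-3*x*y) dx ∧ dy

Distribute the wedge, using dx_i ∧ dx_j = -dx_j ∧ dx_i and dx_i ∧ dx_i = 0. For each pair (i, j) with i < j, the coefficient of dx_i ∧ dx_j in alpha ∧ beta is (alpha_i * beta_j - alpha_j * beta_i). Collecting: alpha ∧ beta = (-3*x*y) dx ∧ dy.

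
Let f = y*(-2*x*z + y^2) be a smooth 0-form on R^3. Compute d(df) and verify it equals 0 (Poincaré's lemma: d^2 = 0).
d(df) = 0

Step 1: df = sum_i (∂f/∂x_i) dx_i = (-2*y*z) dx + (-2*x*z + 3*y^2) dy + (-2*x*y) dz.
Step 2: Apply d again. Using the 1-form formula, the coefficient of dx ∧ dy in d(df) is ∂^2 f/∂x ∂y - ∂^2 f/∂y ∂x = (-2*z) - (-2*z) = 0 (equality of mixed partials for smooth f).
Similarly for dx ∧ dz and dy ∧ dz — all coefficients vanish. So d(df) = 0.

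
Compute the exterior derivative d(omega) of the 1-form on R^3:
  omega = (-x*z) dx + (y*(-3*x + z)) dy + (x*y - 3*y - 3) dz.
d(omega) = (-3*y) dx ∧ dy + (x + y) dx ∧ dz + (x - y - 3) dy ∧ dz

For a 1-form omega = sum_i f_i dx_i, the exterior derivative is
  d(omega) = sum_{i < j} (∂f_j/∂x_i - ∂f_i/∂x_j) dx_i ∧ dx_j.
  coefficient of dx ∧ dy: ∂f_2/∂x - ∂f_1/∂y = ∂(y*(-3*x + z))/∂x - ∂(-x*z)/∂y = -3*y
  coefficient of dx ∧ dz: ∂f_3/∂x - ∂f_1/∂z = ∂(x*y - 3*y - 3)/∂x - ∂(-x*z)/∂z = x + y
  coefficient of dy ∧ dz: ∂f_3/∂y - ∂f_2/∂z = ∂(x*y - 3*y - 3)/∂y - ∂(y*(-3*x + z))/∂z = x - y - 3
Assembling: d(omega) = (-3*y) dx ∧ dy + (x + y) dx ∧ dz + (x - y - 3) dy ∧ dz.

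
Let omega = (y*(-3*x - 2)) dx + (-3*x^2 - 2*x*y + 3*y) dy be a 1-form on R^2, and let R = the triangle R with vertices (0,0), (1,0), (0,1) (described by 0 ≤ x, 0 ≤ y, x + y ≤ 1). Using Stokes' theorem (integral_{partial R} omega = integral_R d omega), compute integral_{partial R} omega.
integral_(partial R) omega = 1/6

Stokes: integral_partial_R omega = integral_R d omega with d omega = (∂Q/∂x - ∂P/∂y) dx ∧ dy.
  ∂Q/∂x = -6*x - 2*y
  ∂P/∂y = -3*x - 2
  integrand = ∂Q/∂x - ∂P/∂y = -3*x - 2*y + 2.
Integrating over R: integral_0^1 integral_0^{1-x} (-3*x - 2*y + 2) dy dx = 1/6.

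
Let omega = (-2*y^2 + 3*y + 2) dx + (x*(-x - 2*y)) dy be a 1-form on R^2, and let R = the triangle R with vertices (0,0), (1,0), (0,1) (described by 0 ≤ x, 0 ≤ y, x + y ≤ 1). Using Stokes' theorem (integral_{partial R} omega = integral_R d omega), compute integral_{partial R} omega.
integral_(partial R) omega = -3/2

Stokes: integral_partial_R omega = integral_R d omega with d omega = (∂Q/∂x - ∂P/∂y) dx ∧ dy.
  ∂Q/∂x = -2*x - 2*y
  ∂P/∂y = 3 - 4*y
  integrand = ∂Q/∂x - ∂P/∂y = -2*x + 2*y - 3.
Integrating over R: integral_0^1 integral_0^{1-x} (-2*x + 2*y - 3) dy dx = -3/2.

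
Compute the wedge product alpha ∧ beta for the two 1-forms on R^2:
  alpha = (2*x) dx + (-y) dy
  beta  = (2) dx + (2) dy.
alpha ∧ beta = (4*x + 2*y) dx ∧ dy

Distribute the wedge, using dx_i ∧ dx_j = -dx_j ∧ dx_i and dx_i ∧ dx_i = 0. For each pair (i, j) with i < j, the coefficient of dx_i ∧ dx_j in alpha ∧ beta is (alpha_i * beta_j - alpha_j * beta_i). Collecting: alpha ∧ beta = (4*x + 2*y) dx ∧ dy.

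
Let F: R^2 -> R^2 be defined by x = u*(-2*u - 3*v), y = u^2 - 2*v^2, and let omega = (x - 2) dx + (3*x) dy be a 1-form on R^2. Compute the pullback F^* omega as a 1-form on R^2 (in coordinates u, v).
F^* omega = (-4*u^3 + 9*u*v^2 + 8*u + 6*v) du + (3*u*(2*u^2 + 11*u*v + 12*v^2 + 2)) dv

Using F^*(f dg) = (f ∘ F) d(g ∘ F), substitute each coordinate x_i by F_i(u, v) in f_i, and replace dx_i by d F_i = (∂F_i/∂u) du + (∂F_i/∂v) dv.
  For the x component: f_1(F) = -2*u^2 - 3*u*v - 2; d F_1 = (-4*u - 3*v) du + (-3*u) dv
  For the y component: f_2(F) = 3*u*(-2*u - 3*v); d F_2 = (2*u) du + (-4*v) dv
Combining and collecting du, dv coefficients:
  coeff of du: -4*u^3 + 9*u*v^2 + 8*u + 6*v
  coeff of dv: 3*u*(2*u^2 + 11*u*v + 12*v^2 + 2)
F^* omega = (-4*u^3 + 9*u*v^2 + 8*u + 6*v) du + (3*u*(2*u^2 + 11*u*v + 12*v^2 + 2)) dv.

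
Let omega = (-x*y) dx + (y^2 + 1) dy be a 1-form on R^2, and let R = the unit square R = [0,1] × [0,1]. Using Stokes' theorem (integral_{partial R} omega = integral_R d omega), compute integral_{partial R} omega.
integral_(partial R) omega = 1/2

Stokes: integral_partial_R omega = integral_R d omega with d omega = (∂Q/∂x - ∂P/∂y) dx ∧ dy.
  ∂Q/∂x = 0
  ∂P/∂y = -x
  integrand = ∂Q/∂x - ∂P/∂y = x.
Integrating over R: integral_0^1 integral_0^1 (x) dx dy = 1/2.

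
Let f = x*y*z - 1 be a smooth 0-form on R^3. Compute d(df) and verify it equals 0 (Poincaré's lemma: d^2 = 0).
d(df) = 0

Step 1: df = sum_i (∂f/∂x_i) dx_i = (y*z) dx + (x*z) dy + (x*y) dz.
Step 2: Apply d again. Using the 1-form formula, the coefficient of dx ∧ dy in d(df) is ∂^2 f/∂x ∂y - ∂^2 f/∂y ∂x = (z) - (z) = 0 (equality of mixed partials for smooth f).
Similarly for dx ∧ dz and dy ∧ dz — all coefficients vanish. So d(df) = 0.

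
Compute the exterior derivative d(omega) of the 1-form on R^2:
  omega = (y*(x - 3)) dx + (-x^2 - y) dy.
d(omega) = (3 - 3*x) dx ∧ dy

For a 1-form omega = sum_i f_i dx_i, the exterior derivative is
  d(omega) = sum_{i < j} (∂f_j/∂x_i - ∂f_i/∂x_j) dx_i ∧ dx_j.
  coefficient of dx ∧ dy: ∂f_2/∂x - ∂f_1/∂y = ∂(-x^2 - y)/∂x - ∂(y*(x - 3))/∂y = 3 - 3*x
Assembling: d(omega) = (3 - 3*x) dx ∧ dy.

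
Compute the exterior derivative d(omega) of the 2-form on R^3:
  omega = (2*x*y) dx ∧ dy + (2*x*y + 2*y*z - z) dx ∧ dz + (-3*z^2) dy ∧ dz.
d(omega) = (-2*x - 2*z) dx ∧ dy ∧ dz

For a 2-form omega = sum_{i<j} g_{ij} dx_i ∧ dx_j, the exterior derivative is
  d(omega) = sum_{i<j} d(g_{ij}) ∧ dx_i ∧ dx_j = sum_{i<j, k} (∂g_{ij}/∂x_k) dx_k ∧ dx_i ∧ dx_j.
Expand each term, using dx_k ∧ dx_i ∧ dx_j = sgn(permutation) dx_{(a)} ∧ dx_{(b)} ∧ dx_{(c)} with (a < b < c) sorted:
  d(2*x*y + 2*y*z - z) includes (∂/∂y)(2*x*y + 2*y*z - z) dy = (2*x + 2*z) dy, which multiplied by dx ∧ dz gives (-2*x - 2*z) dx ∧ dy ∧ dz
Collecting like 3-forms: d(omega) = (-2*x - 2*z) dx ∧ dy ∧ dz.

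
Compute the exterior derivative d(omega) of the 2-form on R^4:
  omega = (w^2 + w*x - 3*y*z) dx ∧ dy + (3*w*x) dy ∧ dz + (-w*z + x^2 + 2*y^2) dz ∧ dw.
d(omega) = (3*w - 3*y) dx ∧ dy ∧ dz + (2*w + x) dx ∧ dy ∧ dw + (3*x + 4*y) dy ∧ dz ∧ dw + (2*x) dx ∧ dz ∧ dw

For a 2-form omega = sum_{i<j} g_{ij} dx_i ∧ dx_j, the exterior derivative is
  d(omega) = sum_{i<j} d(g_{ij}) ∧ dx_i ∧ dx_j = sum_{i<j, k} (∂g_{ij}/∂x_k) dx_k ∧ dx_i ∧ dx_j.
Expand each term, using dx_k ∧ dx_i ∧ dx_j = sgn(permutation) dx_{(a)} ∧ dx_{(b)} ∧ dx_{(c)} with (a < b < c) sorted:
  d(w^2 + w*x - 3*y*z) includes (∂/∂z)(w^2 + w*x - 3*y*z) dz = (-3*y) dz, which multiplied by dx ∧ dy gives (-3*y) dx ∧ dy ∧ dz
  d(w^2 + w*x - 3*y*z) includes (∂/∂w)(w^2 + w*x - 3*y*z) dw = (2*w + x) dw, which multiplied by dx ∧ dy gives (2*w + x) dx ∧ dy ∧ dw
  d(3*w*x) includes (∂/∂x)(3*w*x) dx = (3*w) dx, which multiplied by dy ∧ dz gives (3*w) dx ∧ dy ∧ dz
  d(3*w*x) includes (∂/∂w)(3*w*x) dw = (3*x) dw, which multiplied by dy ∧ dz gives (3*x) dy ∧ dz ∧ dw
  d(-w*z + x^2 + 2*y^2) includes (∂/∂x)(-w*z + x^2 + 2*y^2) dx = (2*x) dx, which multiplied by dz ∧ dw gives (2*x) dx ∧ dz ∧ dw
  d(-w*z + x^2 + 2*y^2) includes (∂/∂y)(-w*z + x^2 + 2*y^2) dy = (4*y) dy, which multiplied by dz ∧ dw gives (4*y) dy ∧ dz ∧ dw
Collecting like 3-forms: d(omega) = (3*w - 3*y) dx ∧ dy ∧ dz + (2*w + x) dx ∧ dy ∧ dw + (3*x + 4*y) dy ∧ dz ∧ dw + (2*x) dx ∧ dz ∧ dw.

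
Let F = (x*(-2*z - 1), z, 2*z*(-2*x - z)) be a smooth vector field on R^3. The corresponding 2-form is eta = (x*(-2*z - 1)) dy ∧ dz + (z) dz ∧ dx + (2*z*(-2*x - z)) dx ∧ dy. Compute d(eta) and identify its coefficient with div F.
d(eta) = (-4*x - 6*z - 1) dx ∧ dy ∧ dz; div F = -4*x - 6*z - 1

For a 2-form in R^3 of the form above, applying d gives a 3-form with coefficient ∂P/∂x + ∂Q/∂y + ∂R/∂z:
  ∂P/∂x = -2*z - 1
  ∂Q/∂y = 0
  ∂R/∂z = -4*x - 4*z
Sum = -4*x - 6*z - 1, which is exactly div F.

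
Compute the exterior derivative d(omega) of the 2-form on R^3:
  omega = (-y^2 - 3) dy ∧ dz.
d(omega) = 0

For a 2-form omega = sum_{i<j} g_{ij} dx_i ∧ dx_j, the exterior derivative is
  d(omega) = sum_{i<j} d(g_{ij}) ∧ dx_i ∧ dx_j = sum_{i<j, k} (∂g_{ij}/∂x_k) dx_k ∧ dx_i ∧ dx_j.
Expand each term, using dx_k ∧ dx_i ∧ dx_j = sgn(permutation) dx_{(a)} ∧ dx_{(b)} ∧ dx_{(c)} with (a < b < c) sorted:

Collecting like 3-forms: d(omega) = 0.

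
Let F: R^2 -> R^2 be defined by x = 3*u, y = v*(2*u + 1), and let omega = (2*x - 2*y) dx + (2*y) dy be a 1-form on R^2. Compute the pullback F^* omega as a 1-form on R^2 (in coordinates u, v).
F^* omega = (8*u*v^2 - 12*u*v + 18*u + 4*v^2 - 6*v) du + (2*v*(4*u^2 + 4*u + 1)) dv

Using F^*(f dg) = (f ∘ F) d(g ∘ F), substitute each coordinate x_i by F_i(u, v) in f_i, and replace dx_i by d F_i = (∂F_i/∂u) du + (∂F_i/∂v) dv.
  For the x component: f_1(F) = -4*u*v + 6*u - 2*v; d F_1 = (3) du + (0) dv
  For the y component: f_2(F) = 2*v*(2*u + 1); d F_2 = (2*v) du + (2*u + 1) dv
Combining and collecting du, dv coefficients:
  coeff of du: 8*u*v^2 - 12*u*v + 18*u + 4*v^2 - 6*v
  coeff of dv: 2*v*(4*u^2 + 4*u + 1)
F^* omega = (8*u*v^2 - 12*u*v + 18*u + 4*v^2 - 6*v) du + (2*v*(4*u^2 + 4*u + 1)) dv.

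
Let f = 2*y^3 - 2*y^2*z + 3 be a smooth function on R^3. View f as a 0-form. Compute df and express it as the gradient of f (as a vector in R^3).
df = (0) dx + (2*y*(3*y - 2*z)) dy + (-2*y^2) dz; grad f = (0, 2*y*(3*y - 2*z), -2*y^2)

For a 0-form f, d f = (∂f/∂x) dx + (∂f/∂y) dy + (∂f/∂z) dz. The components of the vector representation are exactly the entries of grad f in Cartesian coordinates:
  ∂f/∂x = 0
  ∂f/∂y = 2*y*(3*y - 2*z)
  ∂f/∂z = -2*y^2.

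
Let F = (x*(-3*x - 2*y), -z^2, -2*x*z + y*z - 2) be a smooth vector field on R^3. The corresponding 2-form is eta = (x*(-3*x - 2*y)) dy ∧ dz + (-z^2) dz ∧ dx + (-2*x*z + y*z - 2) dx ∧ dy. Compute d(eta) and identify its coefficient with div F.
d(eta) = (-8*x - y) dx ∧ dy ∧ dz; div F = -8*x - y

For a 2-form in R^3 of the form above, applying d gives a 3-form with coefficient ∂P/∂x + ∂Q/∂y + ∂R/∂z:
  ∂P/∂x = -6*x - 2*y
  ∂Q/∂y = 0
  ∂R/∂z = -2*x + y
Sum = -8*x - y, which is exactly div F.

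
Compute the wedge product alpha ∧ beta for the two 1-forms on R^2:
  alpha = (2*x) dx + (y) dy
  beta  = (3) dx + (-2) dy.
alpha ∧ beta = (-4*x - 3*y) dx ∧ dy

Distribute the wedge, using dx_i ∧ dx_j = -dx_j ∧ dx_i and dx_i ∧ dx_i = 0. For each pair (i, j) with i < j, the coefficient of dx_i ∧ dx_j in alpha ∧ beta is (alpha_i * beta_j - alpha_j * beta_i). Collecting: alpha ∧ beta = (-4*x - 3*y) dx ∧ dy.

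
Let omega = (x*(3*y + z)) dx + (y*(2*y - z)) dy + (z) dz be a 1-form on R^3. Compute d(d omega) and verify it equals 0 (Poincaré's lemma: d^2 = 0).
d(d omega) = 0

Step 1: d omega = sum_{i<j} (∂f_j/∂x_i - ∂f_i/∂x_j) dx_i ∧ dx_j:
  coeff of dx ∧ dy: -3*x
  coeff of dx ∧ dz: -x
  coeff of dy ∧ dz: y
Step 2: Apply d again to each 2-form coefficient. The only possible 3-form in R^3 is dx ∧ dy ∧ dz, with coefficient
  ∂(coeff of dy∧dz)/∂x - ∂(coeff of dx∧dz)/∂y + ∂(coeff of dx∧dy)/∂z
  = ∂/∂x (y) - ∂/∂y (-x) + ∂/∂z (-3*x).
Each of these terms simplifies to sums of mixed partials that cancel in pairs. The result is 0 (by equality of mixed partials for smooth functions — Schwarz / Clairaut).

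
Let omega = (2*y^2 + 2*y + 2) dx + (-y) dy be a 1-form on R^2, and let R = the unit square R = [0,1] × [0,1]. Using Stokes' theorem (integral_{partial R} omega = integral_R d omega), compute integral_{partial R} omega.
integral_(partial R) omega = -4

Stokes: integral_partial_R omega = integral_R d omega with d omega = (∂Q/∂x - ∂P/∂y) dx ∧ dy.
  ∂Q/∂x = 0
  ∂P/∂y = 4*y + 2
  integrand = ∂Q/∂x - ∂P/∂y = -4*y - 2.
Integrating over R: integral_0^1 integral_0^1 (-4*y - 2) dx dy = -4.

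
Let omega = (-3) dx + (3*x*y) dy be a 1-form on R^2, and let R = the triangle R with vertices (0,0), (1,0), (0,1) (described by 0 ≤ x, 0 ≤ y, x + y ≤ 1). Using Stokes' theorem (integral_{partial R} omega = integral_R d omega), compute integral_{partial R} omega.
integral_(partial R) omega = 1/2

Stokes: integral_partial_R omega = integral_R d omega with d omega = (∂Q/∂x - ∂P/∂y) dx ∧ dy.
  ∂Q/∂x = 3*y
  ∂P/∂y = 0
  integrand = ∂Q/∂x - ∂P/∂y = 3*y.
Integrating over R: integral_0^1 integral_0^{1-x} (3*y) dy dx = 1/2.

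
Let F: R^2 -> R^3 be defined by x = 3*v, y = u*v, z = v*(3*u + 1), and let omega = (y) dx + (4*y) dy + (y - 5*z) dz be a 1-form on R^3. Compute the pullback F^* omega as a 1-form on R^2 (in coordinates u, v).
F^* omega = (v^2*(-38*u - 15)) du + (v*(-38*u^2 - 26*u - 5)) dv

Using F^*(f dg) = (f ∘ F) d(g ∘ F), substitute each coordinate x_i by F_i(u, v) in f_i, and replace dx_i by d F_i = (∂F_i/∂u) du + (∂F_i/∂v) dv.
  For the x component: f_1(F) = u*v; d F_1 = (0) du + (3) dv
  For the y component: f_2(F) = 4*u*v; d F_2 = (v) du + (u) dv
  For the z component: f_3(F) = v*(-14*u - 5); d F_3 = (3*v) du + (3*u + 1) dv
Combining and collecting du, dv coefficients:
  coeff of du: v^2*(-38*u - 15)
  coeff of dv: v*(-38*u^2 - 26*u - 5)
F^* omega = (v^2*(-38*u - 15)) du + (v*(-38*u^2 - 26*u - 5)) dv.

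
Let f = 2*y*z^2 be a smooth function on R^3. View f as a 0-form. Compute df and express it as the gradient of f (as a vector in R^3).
df = (0) dx + (2*z^2) dy + (4*y*z) dz; grad f = (0, 2*z^2, 4*y*z)

For a 0-form f, d f = (∂f/∂x) dx + (∂f/∂y) dy + (∂f/∂z) dz. The components of the vector representation are exactly the entries of grad f in Cartesian coordinates:
  ∂f/∂x = 0
  ∂f/∂y = 2*z^2
  ∂f/∂z = 4*y*z.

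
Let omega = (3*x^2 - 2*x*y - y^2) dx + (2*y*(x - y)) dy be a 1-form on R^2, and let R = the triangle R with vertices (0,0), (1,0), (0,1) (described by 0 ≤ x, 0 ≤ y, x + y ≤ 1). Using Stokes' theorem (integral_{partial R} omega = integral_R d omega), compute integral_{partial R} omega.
integral_(partial R) omega = 1

Stokes: integral_partial_R omega = integral_R d omega with d omega = (∂Q/∂x - ∂P/∂y) dx ∧ dy.
  ∂Q/∂x = 2*y
  ∂P/∂y = -2*x - 2*y
  integrand = ∂Q/∂x - ∂P/∂y = 2*x + 4*y.
Integrating over R: integral_0^1 integral_0^{1-x} (2*x + 4*y) dy dx = 1.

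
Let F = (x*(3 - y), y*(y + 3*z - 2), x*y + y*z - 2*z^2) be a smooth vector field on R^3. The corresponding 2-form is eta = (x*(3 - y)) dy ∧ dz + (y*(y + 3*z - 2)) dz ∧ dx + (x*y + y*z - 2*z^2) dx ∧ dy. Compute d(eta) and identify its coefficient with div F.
d(eta) = (2*y - z + 1) dx ∧ dy ∧ dz; div F = 2*y - z + 1

For a 2-form in R^3 of the form above, applying d gives a 3-form with coefficient ∂P/∂x + ∂Q/∂y + ∂R/∂z:
  ∂P/∂x = 3 - y
  ∂Q/∂y = 2*y + 3*z - 2
  ∂R/∂z = y - 4*z
Sum = 2*y - z + 1, which is exactly div F.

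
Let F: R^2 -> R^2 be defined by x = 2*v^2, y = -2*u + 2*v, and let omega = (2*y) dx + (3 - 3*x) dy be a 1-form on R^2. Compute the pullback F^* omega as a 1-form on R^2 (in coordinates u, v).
F^* omega = (12*v^2 - 6) du + (-16*u*v + 4*v^2 + 6) dv

Using F^*(f dg) = (f ∘ F) d(g ∘ F), substitute each coordinate x_i by F_i(u, v) in f_i, and replace dx_i by d F_i = (∂F_i/∂u) du + (∂F_i/∂v) dv.
  For the x component: f_1(F) = -4*u + 4*v; d F_1 = (0) du + (4*v) dv
  For the y component: f_2(F) = 3 - 6*v^2; d F_2 = (-2) du + (2) dv
Combining and collecting du, dv coefficients:
  coeff of du: 12*v^2 - 6
  coeff of dv: -16*u*v + 4*v^2 + 6
F^* omega = (12*v^2 - 6) du + (-16*u*v + 4*v^2 + 6) dv.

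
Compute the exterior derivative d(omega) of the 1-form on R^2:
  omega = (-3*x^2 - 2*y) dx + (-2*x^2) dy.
d(omega) = (2 - 4*x) dx ∧ dy

For a 1-form omega = sum_i f_i dx_i, the exterior derivative is
  d(omega) = sum_{i < j} (∂f_j/∂x_i - ∂f_i/∂x_j) dx_i ∧ dx_j.
  coefficient of dx ∧ dy: ∂f_2/∂x - ∂f_1/∂y = ∂(-2*x^2)/∂x - ∂(-3*x^2 - 2*y)/∂y = 2 - 4*x
Assembling: d(omega) = (2 - 4*x) dx ∧ dy.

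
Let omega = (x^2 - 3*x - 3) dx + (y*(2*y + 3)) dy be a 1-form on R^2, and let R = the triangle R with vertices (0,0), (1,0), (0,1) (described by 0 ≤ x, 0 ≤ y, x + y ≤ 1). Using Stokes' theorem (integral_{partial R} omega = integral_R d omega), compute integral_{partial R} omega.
integral_(partial R) omega = 0

Stokes: integral_partial_R omega = integral_R d omega with d omega = (∂Q/∂x - ∂P/∂y) dx ∧ dy.
  ∂Q/∂x = 0
  ∂P/∂y = 0
  integrand = ∂Q/∂x - ∂P/∂y = 0.
Integrating over R: integral_0^1 integral_0^{1-x} (0) dy dx = 0.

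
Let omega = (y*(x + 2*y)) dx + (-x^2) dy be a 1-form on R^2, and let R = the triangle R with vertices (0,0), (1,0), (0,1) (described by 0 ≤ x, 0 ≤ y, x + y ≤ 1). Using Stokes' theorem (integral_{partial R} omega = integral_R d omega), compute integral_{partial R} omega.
integral_(partial R) omega = -7/6

Stokes: integral_partial_R omega = integral_R d omega with d omega = (∂Q/∂x - ∂P/∂y) dx ∧ dy.
  ∂Q/∂x = -2*x
  ∂P/∂y = x + 4*y
  integrand = ∂Q/∂x - ∂P/∂y = -3*x - 4*y.
Integrating over R: integral_0^1 integral_0^{1-x} (-3*x - 4*y) dy dx = -7/6.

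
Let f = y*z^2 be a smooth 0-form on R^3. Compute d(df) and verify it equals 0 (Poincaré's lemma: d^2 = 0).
d(df) = 0

Step 1: df = sum_i (∂f/∂x_i) dx_i = (0) dx + (z^2) dy + (2*y*z) dz.
Step 2: Apply d again. Using the 1-form formula, the coefficient of dx ∧ dy in d(df) is ∂^2 f/∂x ∂y - ∂^2 f/∂y ∂x = (0) - (0) = 0 (equality of mixed partials for smooth f).
Similarly for dx ∧ dz and dy ∧ dz — all coefficients vanish. So d(df) = 0.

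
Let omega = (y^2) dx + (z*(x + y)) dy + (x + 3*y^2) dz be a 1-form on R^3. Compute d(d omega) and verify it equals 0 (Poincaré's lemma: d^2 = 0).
d(d omega) = 0

Step 1: d omega = sum_{i<j} (∂f_j/∂x_i - ∂f_i/∂x_j) dx_i ∧ dx_j:
  coeff of dx ∧ dy: -2*y + z
  coeff of dx ∧ dz: 1
  coeff of dy ∧ dz: -x + 5*y
Step 2: Apply d again to each 2-form coefficient. The only possible 3-form in R^3 is dx ∧ dy ∧ dz, with coefficient
  ∂(coeff of dy∧dz)/∂x - ∂(coeff of dx∧dz)/∂y + ∂(coeff of dx∧dy)/∂z
  = ∂/∂x (-x + 5*y) - ∂/∂y (1) + ∂/∂z (-2*y + z).
Each of these terms simplifies to sums of mixed partials that cancel in pairs. The result is 0 (by equality of mixed partials for smooth functions — Schwarz / Clairaut).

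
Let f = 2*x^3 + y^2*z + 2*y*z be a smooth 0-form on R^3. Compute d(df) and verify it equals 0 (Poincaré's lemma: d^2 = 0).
d(df) = 0

Step 1: df = sum_i (∂f/∂x_i) dx_i = (6*x^2) dx + (2*z*(y + 1)) dy + (y*(y + 2)) dz.
Step 2: Apply d again. Using the 1-form formula, the coefficient of dx ∧ dy in d(df) is ∂^2 f/∂x ∂y - ∂^2 f/∂y ∂x = (0) - (0) = 0 (equality of mixed partials for smooth f).
Similarly for dx ∧ dz and dy ∧ dz — all coefficients vanish. So d(df) = 0.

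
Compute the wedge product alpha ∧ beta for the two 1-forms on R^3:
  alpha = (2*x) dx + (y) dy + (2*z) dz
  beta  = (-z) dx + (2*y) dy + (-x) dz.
alpha ∧ beta = (y*(4*x + z)) dx ∧ dy + (-2*x^2 + 2*z^2) dx ∧ dz + (-y*(x + 4*z)) dy ∧ dz

Distribute the wedge, using dx_i ∧ dx_j = -dx_j ∧ dx_i and dx_i ∧ dx_i = 0. For each pair (i, j) with i < j, the coefficient of dx_i ∧ dx_j in alpha ∧ beta is (alpha_i * beta_j - alpha_j * beta_i). Collecting: alpha ∧ beta = (y*(4*x + z)) dx ∧ dy + (-2*x^2 + 2*z^2) dx ∧ dz + (-y*(x + 4*z)) dy ∧ dz.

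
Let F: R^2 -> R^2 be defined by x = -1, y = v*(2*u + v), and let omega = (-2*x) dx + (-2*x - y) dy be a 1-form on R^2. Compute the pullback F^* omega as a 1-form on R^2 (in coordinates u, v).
F^* omega = (2*v*(-2*u*v - v^2 + 2)) du + (-4*u^2*v - 6*u*v^2 + 4*u - 2*v^3 + 4*v) dv

Using F^*(f dg) = (f ∘ F) d(g ∘ F), substitute each coordinate x_i by F_i(u, v) in f_i, and replace dx_i by d F_i = (∂F_i/∂u) du + (∂F_i/∂v) dv.
  For the x component: f_1(F) = 2; d F_1 = (0) du + (0) dv
  For the y component: f_2(F) = -2*u*v - v^2 + 2; d F_2 = (2*v) du + (2*u + 2*v) dv
Combining and collecting du, dv coefficients:
  coeff of du: 2*v*(-2*u*v - v^2 + 2)
  coeff of dv: -4*u^2*v - 6*u*v^2 + 4*u - 2*v^3 + 4*v
F^* omega = (2*v*(-2*u*v - v^2 + 2)) du + (-4*u^2*v - 6*u*v^2 + 4*u - 2*v^3 + 4*v) dv.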